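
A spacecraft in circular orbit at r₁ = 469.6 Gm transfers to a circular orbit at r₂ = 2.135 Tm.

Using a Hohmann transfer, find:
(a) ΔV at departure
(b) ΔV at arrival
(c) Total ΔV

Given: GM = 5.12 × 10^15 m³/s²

Convert to SI: r₁ = 469.6 Gm = 4.696e+11 m; r₂ = 2.135 Tm = 2.135e+12 m.
Transfer semi-major axis: a_t = (r₁ + r₂)/2 = (4.696e+11 + 2.135e+12)/2 = 1.3023e+12 m.
Circular speeds: v₁ = √(GM/r₁) = 104.417 m/s, v₂ = √(GM/r₂) = 48.9707 m/s.
Transfer speeds (vis-viva v² = GM(2/r − 1/a_t)): v₁ᵗ = 133.695 m/s, v₂ᵗ = 29.4066 m/s.
(a) ΔV₁ = |v₁ᵗ − v₁| ≈ 29.28 m/s = 29.28 m/s.
(b) ΔV₂ = |v₂ − v₂ᵗ| ≈ 19.56 m/s = 19.56 m/s.
(c) ΔV_total = ΔV₁ + ΔV₂ ≈ 48.84 m/s = 48.84 m/s.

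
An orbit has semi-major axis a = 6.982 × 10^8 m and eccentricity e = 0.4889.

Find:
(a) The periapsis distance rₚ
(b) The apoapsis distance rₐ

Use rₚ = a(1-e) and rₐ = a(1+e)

(a) rₚ = a(1 − e) = 6.982e+08 · (1 − 0.4889) = 6.982e+08 · 0.5111 ≈ 3.569e+08 m = 3.569 × 10^8 m.
(b) rₐ = a(1 + e) = 6.982e+08 · (1 + 0.4889) = 6.982e+08 · 1.4889 ≈ 1.04e+09 m = 1.04 × 10^9 m.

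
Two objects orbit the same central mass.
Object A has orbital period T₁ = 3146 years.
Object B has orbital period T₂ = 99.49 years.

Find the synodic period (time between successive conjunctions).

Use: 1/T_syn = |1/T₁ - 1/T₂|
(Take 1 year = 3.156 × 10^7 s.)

Convert to SI: T₁ = 3146 years = 9.92878e+10 s; T₂ = 99.49 years = 3.1399e+09 s.
T_syn = |T₁ · T₂ / (T₁ − T₂)|.
T_syn = |9.92878e+10 · 3.1399e+09 / (9.92878e+10 − 3.1399e+09)| s ≈ 3.242e+09 s = 102.7 years.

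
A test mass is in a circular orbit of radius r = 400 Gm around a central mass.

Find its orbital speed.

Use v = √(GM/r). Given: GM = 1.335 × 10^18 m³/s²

Convert to SI: r = 400 Gm = 4e+11 m.
For a circular orbit, gravity supplies the centripetal force, so v = √(GM / r).
v = √(1.335e+18 / 4e+11) m/s ≈ 1827 m/s = 1.827 km/s.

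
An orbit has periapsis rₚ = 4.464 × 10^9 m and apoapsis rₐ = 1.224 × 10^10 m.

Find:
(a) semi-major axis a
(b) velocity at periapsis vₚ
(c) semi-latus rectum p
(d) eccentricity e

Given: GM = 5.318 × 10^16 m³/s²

(a) a = (rₚ + rₐ)/2 = (4.464e+09 + 1.224e+10)/2 ≈ 8.352e+09 m
(b) With a = (rₚ + rₐ)/2 = 8.352e+09 m, vₚ = √(GM (2/rₚ − 1/a)) = √(5.318e+16 · (2/4.464e+09 − 1/8.352e+09)) m/s ≈ 4178 m/s
(c) From a = (rₚ + rₐ)/2 = 8.352e+09 m and e = (rₐ − rₚ)/(rₐ + rₚ) = 0.465517, p = a(1 − e²) = 8.352e+09 · (1 − (0.465517)²) ≈ 6.542e+09 m
(d) e = (rₐ − rₚ)/(rₐ + rₚ) = (1.224e+10 − 4.464e+09)/(1.224e+10 + 4.464e+09) ≈ 0.4655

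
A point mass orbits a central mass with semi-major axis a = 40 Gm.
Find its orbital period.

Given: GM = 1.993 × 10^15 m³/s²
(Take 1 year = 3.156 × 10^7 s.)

Convert to SI: a = 40 Gm = 4e+10 m.
Kepler's third law: T = 2π √(a³ / GM).
Substituting a = 4e+10 m and GM = 1.993e+15 m³/s²:
T = 2π √((4e+10)³ / 1.993e+15) s
T ≈ 1.126e+09 s = 35.68 years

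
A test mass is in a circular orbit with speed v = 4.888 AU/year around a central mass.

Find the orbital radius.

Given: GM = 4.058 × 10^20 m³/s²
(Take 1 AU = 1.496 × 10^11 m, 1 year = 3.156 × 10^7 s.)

Convert to SI: v = 4.888 AU/year = 23170 m/s.
For a circular orbit, v² = GM / r, so r = GM / v².
r = 4.058e+20 / (23170)² m ≈ 7.559e+11 m = 5.053 AU.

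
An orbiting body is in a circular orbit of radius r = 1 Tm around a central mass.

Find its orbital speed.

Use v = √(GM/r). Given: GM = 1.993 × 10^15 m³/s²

Convert to SI: r = 1 Tm = 1e+12 m.
For a circular orbit, gravity supplies the centripetal force, so v = √(GM / r).
v = √(1.993e+15 / 1e+12) m/s ≈ 44.64 m/s = 44.64 m/s.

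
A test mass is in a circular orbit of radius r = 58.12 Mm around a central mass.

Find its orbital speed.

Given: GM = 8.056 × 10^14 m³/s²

Convert to SI: r = 58.12 Mm = 5.812e+07 m.
For a circular orbit, gravity supplies the centripetal force, so v = √(GM / r).
v = √(8.056e+14 / 5.812e+07) m/s ≈ 3723 m/s = 3.723 km/s.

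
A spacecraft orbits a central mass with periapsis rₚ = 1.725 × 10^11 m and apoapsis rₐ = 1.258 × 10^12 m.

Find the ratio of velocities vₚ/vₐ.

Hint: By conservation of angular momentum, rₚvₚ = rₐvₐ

Conservation of angular momentum gives rₚvₚ = rₐvₐ, so vₚ/vₐ = rₐ/rₚ.
vₚ/vₐ = 1.258e+12 / 1.725e+11 ≈ 7.293.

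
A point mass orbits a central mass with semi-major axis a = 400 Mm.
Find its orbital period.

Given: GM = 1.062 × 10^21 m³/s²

Convert to SI: a = 400 Mm = 4e+08 m.
Kepler's third law: T = 2π √(a³ / GM).
Substituting a = 4e+08 m and GM = 1.062e+21 m³/s²:
T = 2π √((4e+08)³ / 1.062e+21) s
T ≈ 1542 s = 25.71 minutes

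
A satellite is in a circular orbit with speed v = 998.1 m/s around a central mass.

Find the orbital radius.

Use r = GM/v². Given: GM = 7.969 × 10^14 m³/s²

For a circular orbit, v² = GM / r, so r = GM / v².
r = 7.969e+14 / (998.1)² m ≈ 7.999e+08 m = 799.9 Mm.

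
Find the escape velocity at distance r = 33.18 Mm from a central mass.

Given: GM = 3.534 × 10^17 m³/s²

Convert to SI: r = 33.18 Mm = 3.318e+07 m.
Escape velocity comes from setting total energy to zero: ½v² − GM/r = 0 ⇒ v_esc = √(2GM / r).
v_esc = √(2 · 3.534e+17 / 3.318e+07) m/s ≈ 1.46e+05 m/s = 146 km/s.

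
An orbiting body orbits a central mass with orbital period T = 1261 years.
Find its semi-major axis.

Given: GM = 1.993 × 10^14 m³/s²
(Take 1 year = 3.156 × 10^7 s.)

Convert to SI: T = 1261 years = 3.97972e+10 s.
Invert Kepler's third law: a = (GM · T² / (4π²))^(1/3).
Substituting T = 3.97972e+10 s and GM = 1.993e+14 m³/s²:
a = (1.993e+14 · (3.97972e+10)² / (4π²))^(1/3) m
a ≈ 2e+11 m = 200 Gm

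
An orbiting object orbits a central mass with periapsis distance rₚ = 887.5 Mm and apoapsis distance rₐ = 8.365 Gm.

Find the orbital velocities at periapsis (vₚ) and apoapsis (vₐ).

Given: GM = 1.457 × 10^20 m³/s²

Convert to SI: rₚ = 887.5 Mm = 8.875e+08 m; rₐ = 8.365 Gm = 8.365e+09 m.
Use the vis-viva equation v² = GM(2/r − 1/a) with a = (rₚ + rₐ)/2 = (8.875e+08 + 8.365e+09)/2 = 4.62625e+09 m.
vₚ = √(GM · (2/rₚ − 1/a)) = √(1.457e+20 · (2/8.875e+08 − 1/4.62625e+09)) m/s ≈ 5.448e+05 m/s = 544.8 km/s.
vₐ = √(GM · (2/rₐ − 1/a)) = √(1.457e+20 · (2/8.365e+09 − 1/4.62625e+09)) m/s ≈ 5.781e+04 m/s = 57.81 km/s.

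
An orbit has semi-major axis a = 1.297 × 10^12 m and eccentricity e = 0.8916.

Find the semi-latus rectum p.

p = a (1 − e²).
p = 1.297e+12 · (1 − (0.8916)²) = 1.297e+12 · 0.205049 ≈ 2.659e+11 m = 2.659 × 10^11 m.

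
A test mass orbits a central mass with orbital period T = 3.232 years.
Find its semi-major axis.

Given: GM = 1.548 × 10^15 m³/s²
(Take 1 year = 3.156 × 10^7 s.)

Convert to SI: T = 3.232 years = 1.02002e+08 s.
Invert Kepler's third law: a = (GM · T² / (4π²))^(1/3).
Substituting T = 1.02002e+08 s and GM = 1.548e+15 m³/s²:
a = (1.548e+15 · (1.02002e+08)² / (4π²))^(1/3) m
a ≈ 7.417e+09 m = 7.417 Gm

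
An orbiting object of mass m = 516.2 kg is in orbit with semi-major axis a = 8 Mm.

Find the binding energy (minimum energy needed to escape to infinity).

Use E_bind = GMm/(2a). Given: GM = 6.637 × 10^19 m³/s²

Convert to SI: a = 8 Mm = 8e+06 m.
Total orbital energy is E = −GMm/(2a); binding energy is E_bind = −E = GMm/(2a).
E_bind = 6.637e+19 · 516.2 / (2 · 8e+06) J ≈ 2.141e+15 J = 2.141 PJ.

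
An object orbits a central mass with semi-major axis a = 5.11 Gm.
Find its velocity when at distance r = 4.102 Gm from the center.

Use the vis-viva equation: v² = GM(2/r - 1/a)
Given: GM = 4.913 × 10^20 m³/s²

Convert to SI: a = 5.11 Gm = 5.11e+09 m; r = 4.102 Gm = 4.102e+09 m.
Vis-viva: v = √(GM · (2/r − 1/a)).
2/r − 1/a = 2/4.102e+09 − 1/5.11e+09 = 2.91872e-10 m⁻¹.
v = √(4.913e+20 · 2.91872e-10) m/s ≈ 3.787e+05 m/s = 378.7 km/s.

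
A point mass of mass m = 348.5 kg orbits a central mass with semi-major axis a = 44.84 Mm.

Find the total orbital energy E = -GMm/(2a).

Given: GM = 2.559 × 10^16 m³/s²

Convert to SI: a = 44.84 Mm = 4.484e+07 m.
E = −GMm / (2a).
E = −2.559e+16 · 348.5 / (2 · 4.484e+07) J ≈ -9.944e+10 J = -99.44 GJ.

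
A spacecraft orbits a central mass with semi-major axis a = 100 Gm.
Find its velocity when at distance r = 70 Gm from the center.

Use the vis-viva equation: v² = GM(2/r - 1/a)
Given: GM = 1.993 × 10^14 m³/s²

Convert to SI: a = 100 Gm = 1e+11 m; r = 70 Gm = 7e+10 m.
Vis-viva: v = √(GM · (2/r − 1/a)).
2/r − 1/a = 2/7e+10 − 1/1e+11 = 1.85714e-11 m⁻¹.
v = √(1.993e+14 · 1.85714e-11) m/s ≈ 60.84 m/s = 60.84 m/s.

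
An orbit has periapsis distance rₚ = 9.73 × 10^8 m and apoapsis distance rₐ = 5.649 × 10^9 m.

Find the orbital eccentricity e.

e = (rₐ − rₚ) / (rₐ + rₚ).
e = (5.649e+09 − 9.73e+08) / (5.649e+09 + 9.73e+08) = 4.676e+09 / 6.622e+09 ≈ 0.7061.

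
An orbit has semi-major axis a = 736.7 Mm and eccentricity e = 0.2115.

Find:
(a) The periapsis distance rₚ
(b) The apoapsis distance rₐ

Convert to SI: a = 736.7 Mm = 7.367e+08 m.
(a) rₚ = a(1 − e) = 7.367e+08 · (1 − 0.2115) = 7.367e+08 · 0.7885 ≈ 5.809e+08 m = 580.9 Mm.
(b) rₐ = a(1 + e) = 7.367e+08 · (1 + 0.2115) = 7.367e+08 · 1.2115 ≈ 8.925e+08 m = 892.5 Mm.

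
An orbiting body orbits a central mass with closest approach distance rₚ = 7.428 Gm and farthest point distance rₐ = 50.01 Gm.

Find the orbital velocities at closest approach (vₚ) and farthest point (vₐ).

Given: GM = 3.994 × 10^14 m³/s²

Convert to SI: rₚ = 7.428 Gm = 7.428e+09 m; rₐ = 50.01 Gm = 5.001e+10 m.
Use the vis-viva equation v² = GM(2/r − 1/a) with a = (rₚ + rₐ)/2 = (7.428e+09 + 5.001e+10)/2 = 2.8719e+10 m.
vₚ = √(GM · (2/rₚ − 1/a)) = √(3.994e+14 · (2/7.428e+09 − 1/2.8719e+10)) m/s ≈ 306 m/s = 306 m/s.
vₐ = √(GM · (2/rₐ − 1/a)) = √(3.994e+14 · (2/5.001e+10 − 1/2.8719e+10)) m/s ≈ 45.45 m/s = 45.45 m/s.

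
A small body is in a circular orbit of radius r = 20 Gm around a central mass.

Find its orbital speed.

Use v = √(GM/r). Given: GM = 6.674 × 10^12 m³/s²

Convert to SI: r = 20 Gm = 2e+10 m.
For a circular orbit, gravity supplies the centripetal force, so v = √(GM / r).
v = √(6.674e+12 / 2e+10) m/s ≈ 18.27 m/s = 18.27 m/s.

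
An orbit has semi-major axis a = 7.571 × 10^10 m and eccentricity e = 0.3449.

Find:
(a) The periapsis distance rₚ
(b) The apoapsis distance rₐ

(a) rₚ = a(1 − e) = 7.571e+10 · (1 − 0.3449) = 7.571e+10 · 0.6551 ≈ 4.96e+10 m = 4.96 × 10^10 m.
(b) rₐ = a(1 + e) = 7.571e+10 · (1 + 0.3449) = 7.571e+10 · 1.3449 ≈ 1.018e+11 m = 1.018 × 10^11 m.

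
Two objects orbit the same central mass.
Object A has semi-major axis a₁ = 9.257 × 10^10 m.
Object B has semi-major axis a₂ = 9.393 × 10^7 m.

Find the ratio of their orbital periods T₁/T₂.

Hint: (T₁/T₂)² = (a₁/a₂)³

From Kepler's third law, (T₁/T₂)² = (a₁/a₂)³, so T₁/T₂ = (a₁/a₂)^(3/2).
a₁/a₂ = 9.257e+10 / 9.393e+07 = 985.521.
T₁/T₂ = (985.521)^(3/2) ≈ 3.094e+04.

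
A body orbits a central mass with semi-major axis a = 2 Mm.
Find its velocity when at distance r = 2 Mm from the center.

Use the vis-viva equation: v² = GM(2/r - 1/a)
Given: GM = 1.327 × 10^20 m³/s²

Convert to SI: a = 2 Mm = 2e+06 m; r = 2 Mm = 2e+06 m.
Vis-viva: v = √(GM · (2/r − 1/a)).
2/r − 1/a = 2/2e+06 − 1/2e+06 = 5e-07 m⁻¹.
v = √(1.327e+20 · 5e-07) m/s ≈ 8.146e+06 m/s = 8146 km/s.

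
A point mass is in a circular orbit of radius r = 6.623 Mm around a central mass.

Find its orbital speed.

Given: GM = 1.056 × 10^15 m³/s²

Convert to SI: r = 6.623 Mm = 6.623e+06 m.
For a circular orbit, gravity supplies the centripetal force, so v = √(GM / r).
v = √(1.056e+15 / 6.623e+06) m/s ≈ 1.263e+04 m/s = 12.63 km/s.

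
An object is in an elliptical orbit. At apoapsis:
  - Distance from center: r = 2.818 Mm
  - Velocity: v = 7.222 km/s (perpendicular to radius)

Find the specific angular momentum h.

Convert to SI: r = 2.818 Mm = 2.818e+06 m; v = 7.222 km/s = 7222 m/s.
With v perpendicular to r, h = r · v.
h = 2.818e+06 · 7222 m²/s ≈ 2.035e+10 m²/s.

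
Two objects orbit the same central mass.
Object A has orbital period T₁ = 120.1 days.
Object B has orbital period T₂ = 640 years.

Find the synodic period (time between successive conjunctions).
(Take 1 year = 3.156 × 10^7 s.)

Convert to SI: T₁ = 120.1 days = 1.03766e+07 s; T₂ = 640 years = 2.01984e+10 s.
T_syn = |T₁ · T₂ / (T₁ − T₂)|.
T_syn = |1.03766e+07 · 2.01984e+10 / (1.03766e+07 − 2.01984e+10)| s ≈ 1.038e+07 s = 120.2 days.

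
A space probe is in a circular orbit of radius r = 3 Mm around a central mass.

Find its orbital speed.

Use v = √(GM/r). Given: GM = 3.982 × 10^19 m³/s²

Convert to SI: r = 3 Mm = 3e+06 m.
For a circular orbit, gravity supplies the centripetal force, so v = √(GM / r).
v = √(3.982e+19 / 3e+06) m/s ≈ 3.643e+06 m/s = 3643 km/s.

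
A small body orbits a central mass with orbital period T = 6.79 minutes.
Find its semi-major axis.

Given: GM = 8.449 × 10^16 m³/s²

Convert to SI: T = 6.79 minutes = 407.4 s.
Invert Kepler's third law: a = (GM · T² / (4π²))^(1/3).
Substituting T = 407.4 s and GM = 8.449e+16 m³/s²:
a = (8.449e+16 · (407.4)² / (4π²))^(1/3) m
a ≈ 7.082e+06 m = 7.082 Mm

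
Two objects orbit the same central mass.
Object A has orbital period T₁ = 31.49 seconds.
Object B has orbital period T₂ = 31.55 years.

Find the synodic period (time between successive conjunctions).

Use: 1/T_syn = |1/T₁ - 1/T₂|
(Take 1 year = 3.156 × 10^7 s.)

Convert to SI: T₂ = 31.55 years = 9.95718e+08 s.
T_syn = |T₁ · T₂ / (T₁ − T₂)|.
T_syn = |31.49 · 9.95718e+08 / (31.49 − 9.95718e+08)| s ≈ 31.49 s = 31.49 seconds.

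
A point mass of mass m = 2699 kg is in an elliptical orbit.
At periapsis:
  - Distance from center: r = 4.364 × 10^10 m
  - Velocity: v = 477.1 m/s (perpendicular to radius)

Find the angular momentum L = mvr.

Since v is perpendicular to r, L = m · v · r.
L = 2699 · 477.1 · 4.364e+10 kg·m²/s ≈ 5.619e+16 kg·m²/s.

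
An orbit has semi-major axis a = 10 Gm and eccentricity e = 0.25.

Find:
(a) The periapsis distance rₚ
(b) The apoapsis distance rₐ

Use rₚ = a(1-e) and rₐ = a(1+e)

Convert to SI: a = 10 Gm = 1e+10 m.
(a) rₚ = a(1 − e) = 1e+10 · (1 − 0.25) = 1e+10 · 0.75 ≈ 7.5e+09 m = 7.5 Gm.
(b) rₐ = a(1 + e) = 1e+10 · (1 + 0.25) = 1e+10 · 1.25 ≈ 1.25e+10 m = 12.5 Gm.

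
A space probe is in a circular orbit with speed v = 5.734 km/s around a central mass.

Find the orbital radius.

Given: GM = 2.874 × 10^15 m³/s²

Convert to SI: v = 5.734 km/s = 5734 m/s.
For a circular orbit, v² = GM / r, so r = GM / v².
r = 2.874e+15 / (5734)² m ≈ 8.741e+07 m = 87.41 Mm.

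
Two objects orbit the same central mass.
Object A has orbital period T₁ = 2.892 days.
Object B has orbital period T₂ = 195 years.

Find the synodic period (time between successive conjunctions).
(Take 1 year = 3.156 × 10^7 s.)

Convert to SI: T₁ = 2.892 days = 249869 s; T₂ = 195 years = 6.1542e+09 s.
T_syn = |T₁ · T₂ / (T₁ − T₂)|.
T_syn = |249869 · 6.1542e+09 / (249869 − 6.1542e+09)| s ≈ 2.499e+05 s = 2.892 days.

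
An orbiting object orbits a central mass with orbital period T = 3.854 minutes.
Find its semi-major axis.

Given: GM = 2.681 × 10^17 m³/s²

Convert to SI: T = 3.854 minutes = 231.24 s.
Invert Kepler's third law: a = (GM · T² / (4π²))^(1/3).
Substituting T = 231.24 s and GM = 2.681e+17 m³/s²:
a = (2.681e+17 · (231.24)² / (4π²))^(1/3) m
a ≈ 7.134e+06 m = 7.134 × 10^6 m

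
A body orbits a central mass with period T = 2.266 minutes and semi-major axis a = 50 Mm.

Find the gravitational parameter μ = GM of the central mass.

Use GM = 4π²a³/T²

Convert to SI: T = 2.266 minutes = 135.96 s; a = 50 Mm = 5e+07 m.
GM = 4π² · a³ / T².
GM = 4π² · (5e+07)³ / (135.96)² m³/s² ≈ 2.67e+20 m³/s² = 2.67 × 10^20 m³/s².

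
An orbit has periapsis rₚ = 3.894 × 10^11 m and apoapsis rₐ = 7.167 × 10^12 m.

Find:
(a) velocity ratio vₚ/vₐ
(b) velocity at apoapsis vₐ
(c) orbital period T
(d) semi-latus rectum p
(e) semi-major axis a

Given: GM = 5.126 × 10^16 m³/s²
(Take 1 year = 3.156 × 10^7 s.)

(a) Conservation of angular momentum (rₚvₚ = rₐvₐ) gives vₚ/vₐ = rₐ/rₚ = 7.167e+12/3.894e+11 ≈ 18.41
(b) With a = (rₚ + rₐ)/2 = 3.7782e+12 m, vₐ = √(GM (2/rₐ − 1/a)) = √(5.126e+16 · (2/7.167e+12 − 1/3.7782e+12)) m/s ≈ 27.15 m/s
(c) With a = (rₚ + rₐ)/2 = 3.7782e+12 m, T = 2π √(a³/GM) = 2π √((3.7782e+12)³/5.126e+16) s ≈ 2.038e+11 s
(d) From a = (rₚ + rₐ)/2 = 3.7782e+12 m and e = (rₐ − rₚ)/(rₐ + rₚ) = 0.896935, p = a(1 − e²) = 3.7782e+12 · (1 − (0.896935)²) ≈ 7.387e+11 m
(e) a = (rₚ + rₐ)/2 = (3.894e+11 + 7.167e+12)/2 ≈ 3.778e+12 m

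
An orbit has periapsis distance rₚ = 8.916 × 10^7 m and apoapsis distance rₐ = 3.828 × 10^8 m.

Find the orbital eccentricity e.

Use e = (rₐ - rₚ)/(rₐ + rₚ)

e = (rₐ − rₚ) / (rₐ + rₚ).
e = (3.828e+08 − 8.916e+07) / (3.828e+08 + 8.916e+07) = 2.9364e+08 / 4.7196e+08 ≈ 0.6222.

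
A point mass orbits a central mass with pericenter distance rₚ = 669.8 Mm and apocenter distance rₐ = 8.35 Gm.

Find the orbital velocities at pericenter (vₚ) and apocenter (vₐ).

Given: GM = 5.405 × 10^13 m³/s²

Convert to SI: rₚ = 669.8 Mm = 6.698e+08 m; rₐ = 8.35 Gm = 8.35e+09 m.
Use the vis-viva equation v² = GM(2/r − 1/a) with a = (rₚ + rₐ)/2 = (6.698e+08 + 8.35e+09)/2 = 4.5099e+09 m.
vₚ = √(GM · (2/rₚ − 1/a)) = √(5.405e+13 · (2/6.698e+08 − 1/4.5099e+09)) m/s ≈ 386.5 m/s = 386.5 m/s.
vₐ = √(GM · (2/rₐ − 1/a)) = √(5.405e+13 · (2/8.35e+09 − 1/4.5099e+09)) m/s ≈ 31.01 m/s = 31.01 m/s.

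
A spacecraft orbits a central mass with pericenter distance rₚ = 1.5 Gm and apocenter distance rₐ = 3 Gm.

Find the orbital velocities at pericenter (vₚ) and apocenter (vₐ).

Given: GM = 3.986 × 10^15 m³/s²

Convert to SI: rₚ = 1.5 Gm = 1.5e+09 m; rₐ = 3 Gm = 3e+09 m.
Use the vis-viva equation v² = GM(2/r − 1/a) with a = (rₚ + rₐ)/2 = (1.5e+09 + 3e+09)/2 = 2.25e+09 m.
vₚ = √(GM · (2/rₚ − 1/a)) = √(3.986e+15 · (2/1.5e+09 − 1/2.25e+09)) m/s ≈ 1882 m/s = 1.882 km/s.
vₐ = √(GM · (2/rₐ − 1/a)) = √(3.986e+15 · (2/3e+09 − 1/2.25e+09)) m/s ≈ 941.2 m/s = 941.2 m/s.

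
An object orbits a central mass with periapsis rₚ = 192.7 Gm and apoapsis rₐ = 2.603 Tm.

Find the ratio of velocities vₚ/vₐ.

Convert to SI: rₚ = 192.7 Gm = 1.927e+11 m; rₐ = 2.603 Tm = 2.603e+12 m.
Conservation of angular momentum gives rₚvₚ = rₐvₐ, so vₚ/vₐ = rₐ/rₚ.
vₚ/vₐ = 2.603e+12 / 1.927e+11 ≈ 13.51.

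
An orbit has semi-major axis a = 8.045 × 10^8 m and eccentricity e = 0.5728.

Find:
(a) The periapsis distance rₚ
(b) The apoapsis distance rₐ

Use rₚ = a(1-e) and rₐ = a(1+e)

(a) rₚ = a(1 − e) = 8.045e+08 · (1 − 0.5728) = 8.045e+08 · 0.4272 ≈ 3.437e+08 m = 3.437 × 10^8 m.
(b) rₐ = a(1 + e) = 8.045e+08 · (1 + 0.5728) = 8.045e+08 · 1.5728 ≈ 1.265e+09 m = 1.265 × 10^9 m.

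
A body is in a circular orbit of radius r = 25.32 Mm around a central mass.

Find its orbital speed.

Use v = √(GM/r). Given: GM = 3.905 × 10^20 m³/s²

Convert to SI: r = 25.32 Mm = 2.532e+07 m.
For a circular orbit, gravity supplies the centripetal force, so v = √(GM / r).
v = √(3.905e+20 / 2.532e+07) m/s ≈ 3.927e+06 m/s = 3927 km/s.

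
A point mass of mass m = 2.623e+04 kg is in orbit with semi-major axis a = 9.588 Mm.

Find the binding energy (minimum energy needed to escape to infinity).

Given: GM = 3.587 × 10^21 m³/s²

Convert to SI: a = 9.588 Mm = 9.588e+06 m.
Total orbital energy is E = −GMm/(2a); binding energy is E_bind = −E = GMm/(2a).
E_bind = 3.587e+21 · 2.623e+04 / (2 · 9.588e+06) J ≈ 4.906e+18 J = 4.906 EJ.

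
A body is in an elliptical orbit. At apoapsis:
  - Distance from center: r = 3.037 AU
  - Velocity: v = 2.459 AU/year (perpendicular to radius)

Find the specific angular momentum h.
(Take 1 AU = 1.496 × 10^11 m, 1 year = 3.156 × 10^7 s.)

Convert to SI: r = 3.037 AU = 4.54335e+11 m; v = 2.459 AU/year = 11656.1 m/s.
With v perpendicular to r, h = r · v.
h = 4.54335e+11 · 11656.1 m²/s ≈ 5.296e+15 m²/s.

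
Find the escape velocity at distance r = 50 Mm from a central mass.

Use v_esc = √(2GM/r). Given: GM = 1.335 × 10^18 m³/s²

Convert to SI: r = 50 Mm = 5e+07 m.
Escape velocity comes from setting total energy to zero: ½v² − GM/r = 0 ⇒ v_esc = √(2GM / r).
v_esc = √(2 · 1.335e+18 / 5e+07) m/s ≈ 2.311e+05 m/s = 231.1 km/s.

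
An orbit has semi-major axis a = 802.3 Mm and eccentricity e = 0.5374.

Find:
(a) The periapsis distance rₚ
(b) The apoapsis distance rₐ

Convert to SI: a = 802.3 Mm = 8.023e+08 m.
(a) rₚ = a(1 − e) = 8.023e+08 · (1 − 0.5374) = 8.023e+08 · 0.4626 ≈ 3.711e+08 m = 371.1 Mm.
(b) rₐ = a(1 + e) = 8.023e+08 · (1 + 0.5374) = 8.023e+08 · 1.5374 ≈ 1.233e+09 m = 1.233 Gm.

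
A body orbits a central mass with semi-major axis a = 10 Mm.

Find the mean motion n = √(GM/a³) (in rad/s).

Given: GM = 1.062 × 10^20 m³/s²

Convert to SI: a = 10 Mm = 1e+07 m.
n = √(GM / a³).
n = √(1.062e+20 / (1e+07)³) rad/s ≈ 0.3259 rad/s.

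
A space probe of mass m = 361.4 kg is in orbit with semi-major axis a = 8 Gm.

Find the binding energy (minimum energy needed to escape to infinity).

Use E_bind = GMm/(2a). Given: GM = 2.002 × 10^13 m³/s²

Convert to SI: a = 8 Gm = 8e+09 m.
Total orbital energy is E = −GMm/(2a); binding energy is E_bind = −E = GMm/(2a).
E_bind = 2.002e+13 · 361.4 / (2 · 8e+09) J ≈ 4.522e+05 J = 452.2 kJ.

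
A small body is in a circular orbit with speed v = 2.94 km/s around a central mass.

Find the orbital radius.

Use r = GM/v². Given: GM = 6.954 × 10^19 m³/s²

Convert to SI: v = 2.94 km/s = 2940 m/s.
For a circular orbit, v² = GM / r, so r = GM / v².
r = 6.954e+19 / (2940)² m ≈ 8.045e+12 m = 8.045 Tm.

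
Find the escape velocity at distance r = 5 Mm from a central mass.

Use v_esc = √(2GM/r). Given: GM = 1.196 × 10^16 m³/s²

Convert to SI: r = 5 Mm = 5e+06 m.
Escape velocity comes from setting total energy to zero: ½v² − GM/r = 0 ⇒ v_esc = √(2GM / r).
v_esc = √(2 · 1.196e+16 / 5e+06) m/s ≈ 6.917e+04 m/s = 69.17 km/s.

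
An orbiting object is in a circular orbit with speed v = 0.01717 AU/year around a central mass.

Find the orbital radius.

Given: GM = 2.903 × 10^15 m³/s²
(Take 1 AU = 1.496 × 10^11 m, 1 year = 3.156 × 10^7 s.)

Convert to SI: v = 0.01717 AU/year = 81.3888 m/s.
For a circular orbit, v² = GM / r, so r = GM / v².
r = 2.903e+15 / (81.3888)² m ≈ 4.382e+11 m = 2.929 AU.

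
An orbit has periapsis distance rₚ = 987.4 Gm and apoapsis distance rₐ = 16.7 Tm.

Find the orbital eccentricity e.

Convert to SI: rₚ = 987.4 Gm = 9.874e+11 m; rₐ = 16.7 Tm = 1.67e+13 m.
e = (rₐ − rₚ) / (rₐ + rₚ).
e = (1.67e+13 − 9.874e+11) / (1.67e+13 + 9.874e+11) = 1.57126e+13 / 1.76874e+13 ≈ 0.8883.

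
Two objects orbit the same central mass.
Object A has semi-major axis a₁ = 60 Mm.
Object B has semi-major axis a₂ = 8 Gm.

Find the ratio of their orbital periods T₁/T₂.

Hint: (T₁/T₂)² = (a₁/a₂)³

Convert to SI: a₁ = 60 Mm = 6e+07 m; a₂ = 8 Gm = 8e+09 m.
From Kepler's third law, (T₁/T₂)² = (a₁/a₂)³, so T₁/T₂ = (a₁/a₂)^(3/2).
a₁/a₂ = 6e+07 / 8e+09 = 0.0075.
T₁/T₂ = (0.0075)^(3/2) ≈ 0.0006495.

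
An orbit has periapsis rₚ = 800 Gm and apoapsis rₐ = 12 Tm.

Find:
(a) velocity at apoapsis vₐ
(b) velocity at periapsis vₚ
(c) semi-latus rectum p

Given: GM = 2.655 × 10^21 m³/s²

Convert to SI: rₚ = 800 Gm = 8e+11 m; rₐ = 12 Tm = 1.2e+13 m.
(a) With a = (rₚ + rₐ)/2 = 6.4e+12 m, vₐ = √(GM (2/rₐ − 1/a)) = √(2.655e+21 · (2/1.2e+13 − 1/6.4e+12)) m/s ≈ 5259 m/s
(b) With a = (rₚ + rₐ)/2 = 6.4e+12 m, vₚ = √(GM (2/rₚ − 1/a)) = √(2.655e+21 · (2/8e+11 − 1/6.4e+12)) m/s ≈ 7.888e+04 m/s
(c) From a = (rₚ + rₐ)/2 = 6.4e+12 m and e = (rₐ − rₚ)/(rₐ + rₚ) = 0.875, p = a(1 − e²) = 6.4e+12 · (1 − (0.875)²) ≈ 1.5e+12 m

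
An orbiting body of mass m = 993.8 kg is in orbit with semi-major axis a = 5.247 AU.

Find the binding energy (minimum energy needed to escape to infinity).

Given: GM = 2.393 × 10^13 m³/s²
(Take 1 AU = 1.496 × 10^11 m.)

Convert to SI: a = 5.247 AU = 7.84951e+11 m.
Total orbital energy is E = −GMm/(2a); binding energy is E_bind = −E = GMm/(2a).
E_bind = 2.393e+13 · 993.8 / (2 · 7.84951e+11) J ≈ 1.515e+04 J = 15.15 kJ.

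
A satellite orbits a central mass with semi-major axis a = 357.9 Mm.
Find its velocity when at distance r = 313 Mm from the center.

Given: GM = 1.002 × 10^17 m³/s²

Convert to SI: a = 357.9 Mm = 3.579e+08 m; r = 313 Mm = 3.13e+08 m.
Vis-viva: v = √(GM · (2/r − 1/a)).
2/r − 1/a = 2/3.13e+08 − 1/3.579e+08 = 3.5957e-09 m⁻¹.
v = √(1.002e+17 · 3.5957e-09) m/s ≈ 1.898e+04 m/s = 18.98 km/s.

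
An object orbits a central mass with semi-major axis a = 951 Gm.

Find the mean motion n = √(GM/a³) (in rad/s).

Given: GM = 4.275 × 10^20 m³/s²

Convert to SI: a = 951 Gm = 9.51e+11 m.
n = √(GM / a³).
n = √(4.275e+20 / (9.51e+11)³) rad/s ≈ 2.229e-08 rad/s.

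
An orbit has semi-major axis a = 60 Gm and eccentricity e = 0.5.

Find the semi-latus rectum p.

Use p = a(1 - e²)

Convert to SI: a = 60 Gm = 6e+10 m.
p = a (1 − e²).
p = 6e+10 · (1 − (0.5)²) = 6e+10 · 0.75 ≈ 4.5e+10 m = 45 Gm.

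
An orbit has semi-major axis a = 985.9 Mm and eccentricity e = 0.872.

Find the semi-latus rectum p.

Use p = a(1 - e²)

Convert to SI: a = 985.9 Mm = 9.859e+08 m.
p = a (1 − e²).
p = 9.859e+08 · (1 − (0.872)²) = 9.859e+08 · 0.239616 ≈ 2.362e+08 m = 236.2 Mm.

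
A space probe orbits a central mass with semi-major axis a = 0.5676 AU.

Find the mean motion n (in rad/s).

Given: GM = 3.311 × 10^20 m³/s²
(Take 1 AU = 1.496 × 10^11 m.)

Convert to SI: a = 0.5676 AU = 8.4913e+10 m.
n = √(GM / a³).
n = √(3.311e+20 / (8.4913e+10)³) rad/s ≈ 7.354e-07 rad/s.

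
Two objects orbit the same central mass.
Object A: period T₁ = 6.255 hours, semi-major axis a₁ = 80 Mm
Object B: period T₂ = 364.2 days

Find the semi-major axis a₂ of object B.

Convert to SI: T₁ = 6.255 hours = 22518 s; a₁ = 80 Mm = 8e+07 m; T₂ = 364.2 days = 3.14669e+07 s.
Kepler's third law: (T₁/T₂)² = (a₁/a₂)³ ⇒ a₂ = a₁ · (T₂/T₁)^(2/3).
T₂/T₁ = 3.14669e+07 / 22518 = 1397.41.
a₂ = 8e+07 · (1397.41)^(2/3) m ≈ 9.999e+09 m = 9.999 Gm.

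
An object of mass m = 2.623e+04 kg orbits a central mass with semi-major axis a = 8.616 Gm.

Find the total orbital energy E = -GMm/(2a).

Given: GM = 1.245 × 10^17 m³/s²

Convert to SI: a = 8.616 Gm = 8.616e+09 m.
E = −GMm / (2a).
E = −1.245e+17 · 2.623e+04 / (2 · 8.616e+09) J ≈ -1.895e+11 J = -189.5 GJ.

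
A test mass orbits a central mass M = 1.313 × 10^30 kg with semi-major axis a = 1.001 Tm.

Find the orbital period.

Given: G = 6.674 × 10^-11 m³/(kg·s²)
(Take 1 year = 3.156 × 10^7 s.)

Convert to SI: a = 1.001 Tm = 1.001e+12 m.
GM = G · M = 6.674e-11 · 1.313e+30 = 8.76296e+19 m³/s².
Kepler's third law: T = 2π √(a³ / GM).
Substituting a = 1.001e+12 m and GM = 8.76296e+19 m³/s²:
T = 2π √((1.001e+12)³ / 8.76296e+19) s
T ≈ 6.722e+08 s = 21.3 years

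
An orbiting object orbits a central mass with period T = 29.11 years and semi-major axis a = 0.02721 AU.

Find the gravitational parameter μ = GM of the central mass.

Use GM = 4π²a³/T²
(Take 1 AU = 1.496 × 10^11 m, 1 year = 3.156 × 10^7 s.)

Convert to SI: T = 29.11 years = 9.18712e+08 s; a = 0.02721 AU = 4.07062e+09 m.
GM = 4π² · a³ / T².
GM = 4π² · (4.07062e+09)³ / (9.18712e+08)² m³/s² ≈ 3.155e+12 m³/s² = 3.155 × 10^12 m³/s².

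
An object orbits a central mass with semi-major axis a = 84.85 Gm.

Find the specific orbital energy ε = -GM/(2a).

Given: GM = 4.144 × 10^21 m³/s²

Convert to SI: a = 84.85 Gm = 8.485e+10 m.
ε = −GM / (2a).
ε = −4.144e+21 / (2 · 8.485e+10) J/kg ≈ -2.442e+10 J/kg = -24.42 GJ/kg.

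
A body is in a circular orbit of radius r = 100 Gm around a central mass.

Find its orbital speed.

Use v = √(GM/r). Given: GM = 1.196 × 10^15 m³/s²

Convert to SI: r = 100 Gm = 1e+11 m.
For a circular orbit, gravity supplies the centripetal force, so v = √(GM / r).
v = √(1.196e+15 / 1e+11) m/s ≈ 109.4 m/s = 109.4 m/s.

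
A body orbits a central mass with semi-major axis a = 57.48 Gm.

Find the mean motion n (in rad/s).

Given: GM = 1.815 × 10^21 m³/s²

Convert to SI: a = 57.48 Gm = 5.748e+10 m.
n = √(GM / a³).
n = √(1.815e+21 / (5.748e+10)³) rad/s ≈ 3.091e-06 rad/s.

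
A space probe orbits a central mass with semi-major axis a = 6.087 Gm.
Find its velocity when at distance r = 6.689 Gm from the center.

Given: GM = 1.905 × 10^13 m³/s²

Convert to SI: a = 6.087 Gm = 6.087e+09 m; r = 6.689 Gm = 6.689e+09 m.
Vis-viva: v = √(GM · (2/r − 1/a)).
2/r − 1/a = 2/6.689e+09 − 1/6.087e+09 = 1.34714e-10 m⁻¹.
v = √(1.905e+13 · 1.34714e-10) m/s ≈ 50.66 m/s = 50.66 m/s.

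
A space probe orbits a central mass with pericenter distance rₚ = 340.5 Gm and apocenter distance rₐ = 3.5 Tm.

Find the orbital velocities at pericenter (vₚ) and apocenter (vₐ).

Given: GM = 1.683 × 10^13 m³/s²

Convert to SI: rₚ = 340.5 Gm = 3.405e+11 m; rₐ = 3.5 Tm = 3.5e+12 m.
Use the vis-viva equation v² = GM(2/r − 1/a) with a = (rₚ + rₐ)/2 = (3.405e+11 + 3.5e+12)/2 = 1.92025e+12 m.
vₚ = √(GM · (2/rₚ − 1/a)) = √(1.683e+13 · (2/3.405e+11 − 1/1.92025e+12)) m/s ≈ 9.492 m/s = 9.492 m/s.
vₐ = √(GM · (2/rₐ − 1/a)) = √(1.683e+13 · (2/3.5e+12 − 1/1.92025e+12)) m/s ≈ 0.9234 m/s = 0.9234 m/s.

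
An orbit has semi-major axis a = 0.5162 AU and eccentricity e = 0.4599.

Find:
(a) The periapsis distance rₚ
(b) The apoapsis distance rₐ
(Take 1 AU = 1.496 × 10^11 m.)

Convert to SI: a = 0.5162 AU = 7.72235e+10 m.
(a) rₚ = a(1 − e) = 7.72235e+10 · (1 − 0.4599) = 7.72235e+10 · 0.5401 ≈ 4.171e+10 m = 0.2788 AU.
(b) rₐ = a(1 + e) = 7.72235e+10 · (1 + 0.4599) = 7.72235e+10 · 1.4599 ≈ 1.127e+11 m = 0.7536 AU.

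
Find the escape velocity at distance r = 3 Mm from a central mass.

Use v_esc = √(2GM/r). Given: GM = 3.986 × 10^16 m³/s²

Convert to SI: r = 3 Mm = 3e+06 m.
Escape velocity comes from setting total energy to zero: ½v² − GM/r = 0 ⇒ v_esc = √(2GM / r).
v_esc = √(2 · 3.986e+16 / 3e+06) m/s ≈ 1.63e+05 m/s = 163 km/s.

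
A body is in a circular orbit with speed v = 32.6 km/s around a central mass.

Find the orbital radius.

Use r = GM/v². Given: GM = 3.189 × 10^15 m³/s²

Convert to SI: v = 32.6 km/s = 32600 m/s.
For a circular orbit, v² = GM / r, so r = GM / v².
r = 3.189e+15 / (32600)² m ≈ 3.001e+06 m = 3.001 Mm.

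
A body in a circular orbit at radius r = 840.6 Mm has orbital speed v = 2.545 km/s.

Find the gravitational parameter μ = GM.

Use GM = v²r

Convert to SI: r = 840.6 Mm = 8.406e+08 m; v = 2.545 km/s = 2545 m/s.
For a circular orbit v² = GM/r, so GM = v² · r.
GM = (2545)² · 8.406e+08 m³/s² ≈ 5.445e+15 m³/s² = 5.445 × 10^15 m³/s².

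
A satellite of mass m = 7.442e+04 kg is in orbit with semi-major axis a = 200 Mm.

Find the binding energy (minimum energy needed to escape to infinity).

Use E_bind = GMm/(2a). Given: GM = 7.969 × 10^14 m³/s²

Convert to SI: a = 200 Mm = 2e+08 m.
Total orbital energy is E = −GMm/(2a); binding energy is E_bind = −E = GMm/(2a).
E_bind = 7.969e+14 · 7.442e+04 / (2 · 2e+08) J ≈ 1.483e+11 J = 148.3 GJ.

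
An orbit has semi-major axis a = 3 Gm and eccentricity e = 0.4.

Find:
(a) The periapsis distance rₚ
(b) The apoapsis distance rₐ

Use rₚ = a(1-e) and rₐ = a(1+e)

Convert to SI: a = 3 Gm = 3e+09 m.
(a) rₚ = a(1 − e) = 3e+09 · (1 − 0.4) = 3e+09 · 0.6 ≈ 1.8e+09 m = 1.8 Gm.
(b) rₐ = a(1 + e) = 3e+09 · (1 + 0.4) = 3e+09 · 1.4 ≈ 4.2e+09 m = 4.2 Gm.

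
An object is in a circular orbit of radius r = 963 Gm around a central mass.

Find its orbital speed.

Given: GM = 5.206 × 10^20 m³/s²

Convert to SI: r = 963 Gm = 9.63e+11 m.
For a circular orbit, gravity supplies the centripetal force, so v = √(GM / r).
v = √(5.206e+20 / 9.63e+11) m/s ≈ 2.325e+04 m/s = 23.25 km/s.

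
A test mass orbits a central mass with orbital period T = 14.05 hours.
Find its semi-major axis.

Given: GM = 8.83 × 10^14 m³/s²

Convert to SI: T = 14.05 hours = 50580 s.
Invert Kepler's third law: a = (GM · T² / (4π²))^(1/3).
Substituting T = 50580 s and GM = 8.83e+14 m³/s²:
a = (8.83e+14 · (50580)² / (4π²))^(1/3) m
a ≈ 3.853e+07 m = 38.53 Mm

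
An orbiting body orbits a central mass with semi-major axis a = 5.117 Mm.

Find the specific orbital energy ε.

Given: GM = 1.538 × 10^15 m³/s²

Convert to SI: a = 5.117 Mm = 5.117e+06 m.
ε = −GM / (2a).
ε = −1.538e+15 / (2 · 5.117e+06) J/kg ≈ -1.503e+08 J/kg = -150.3 MJ/kg.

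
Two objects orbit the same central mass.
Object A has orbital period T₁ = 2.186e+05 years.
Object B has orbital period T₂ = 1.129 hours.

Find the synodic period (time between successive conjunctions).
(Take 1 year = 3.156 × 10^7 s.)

Convert to SI: T₁ = 2.186e+05 years = 6.89902e+12 s; T₂ = 1.129 hours = 4064.4 s.
T_syn = |T₁ · T₂ / (T₁ − T₂)|.
T_syn = |6.89902e+12 · 4064.4 / (6.89902e+12 − 4064.4)| s ≈ 4064 s = 1.129 hours.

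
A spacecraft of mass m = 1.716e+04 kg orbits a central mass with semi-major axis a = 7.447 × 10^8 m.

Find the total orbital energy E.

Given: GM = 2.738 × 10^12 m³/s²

E = −GMm / (2a).
E = −2.738e+12 · 1.716e+04 / (2 · 7.447e+08) J ≈ -3.155e+07 J = -31.55 MJ.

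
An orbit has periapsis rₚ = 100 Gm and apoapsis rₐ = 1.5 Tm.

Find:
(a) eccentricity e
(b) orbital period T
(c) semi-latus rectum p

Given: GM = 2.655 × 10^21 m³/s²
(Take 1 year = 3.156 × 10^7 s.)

Convert to SI: rₚ = 100 Gm = 1e+11 m; rₐ = 1.5 Tm = 1.5e+12 m.
(a) e = (rₐ − rₚ)/(rₐ + rₚ) = (1.5e+12 − 1e+11)/(1.5e+12 + 1e+11) ≈ 0.875
(b) With a = (rₚ + rₐ)/2 = 8e+11 m, T = 2π √(a³/GM) = 2π √((8e+11)³/2.655e+21) s ≈ 8.725e+07 s
(c) From a = (rₚ + rₐ)/2 = 8e+11 m and e = (rₐ − rₚ)/(rₐ + rₚ) = 0.875, p = a(1 − e²) = 8e+11 · (1 − (0.875)²) ≈ 1.875e+11 m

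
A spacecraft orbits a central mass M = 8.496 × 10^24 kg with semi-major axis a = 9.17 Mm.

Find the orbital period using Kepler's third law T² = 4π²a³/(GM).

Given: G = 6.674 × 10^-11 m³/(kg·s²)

Convert to SI: a = 9.17 Mm = 9.17e+06 m.
GM = G · M = 6.674e-11 · 8.496e+24 = 5.67023e+14 m³/s².
Kepler's third law: T = 2π √(a³ / GM).
Substituting a = 9.17e+06 m and GM = 5.67023e+14 m³/s²:
T = 2π √((9.17e+06)³ / 5.67023e+14) s
T ≈ 7327 s = 2.035 hours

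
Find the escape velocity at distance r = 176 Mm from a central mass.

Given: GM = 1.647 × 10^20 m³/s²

Convert to SI: r = 176 Mm = 1.76e+08 m.
Escape velocity comes from setting total energy to zero: ½v² − GM/r = 0 ⇒ v_esc = √(2GM / r).
v_esc = √(2 · 1.647e+20 / 1.76e+08) m/s ≈ 1.368e+06 m/s = 1368 km/s.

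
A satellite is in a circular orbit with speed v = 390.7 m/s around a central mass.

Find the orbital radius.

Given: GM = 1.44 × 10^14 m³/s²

For a circular orbit, v² = GM / r, so r = GM / v².
r = 1.44e+14 / (390.7)² m ≈ 9.434e+08 m = 943.4 Mm.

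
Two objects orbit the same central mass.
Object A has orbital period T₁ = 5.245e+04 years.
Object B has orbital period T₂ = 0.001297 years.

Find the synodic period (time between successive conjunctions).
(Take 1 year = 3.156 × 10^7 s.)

Convert to SI: T₁ = 5.245e+04 years = 1.65532e+12 s; T₂ = 0.001297 years = 40933.3 s.
T_syn = |T₁ · T₂ / (T₁ − T₂)|.
T_syn = |1.65532e+12 · 40933.3 / (1.65532e+12 − 40933.3)| s ≈ 4.093e+04 s = 0.001297 years.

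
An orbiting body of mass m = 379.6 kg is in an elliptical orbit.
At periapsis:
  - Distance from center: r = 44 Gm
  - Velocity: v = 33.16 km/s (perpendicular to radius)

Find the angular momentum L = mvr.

Convert to SI: r = 44 Gm = 4.4e+10 m; v = 33.16 km/s = 33160 m/s.
Since v is perpendicular to r, L = m · v · r.
L = 379.6 · 33160 · 4.4e+10 kg·m²/s ≈ 5.539e+17 kg·m²/s.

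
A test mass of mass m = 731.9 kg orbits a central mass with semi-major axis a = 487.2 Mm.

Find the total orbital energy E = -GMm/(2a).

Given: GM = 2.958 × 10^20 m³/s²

Convert to SI: a = 487.2 Mm = 4.872e+08 m.
E = −GMm / (2a).
E = −2.958e+20 · 731.9 / (2 · 4.872e+08) J ≈ -2.222e+14 J = -222.2 TJ.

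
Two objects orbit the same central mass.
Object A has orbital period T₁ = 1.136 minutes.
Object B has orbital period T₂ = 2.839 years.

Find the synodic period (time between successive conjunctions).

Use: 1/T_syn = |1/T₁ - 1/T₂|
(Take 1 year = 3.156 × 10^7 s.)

Convert to SI: T₁ = 1.136 minutes = 68.16 s; T₂ = 2.839 years = 8.95988e+07 s.
T_syn = |T₁ · T₂ / (T₁ − T₂)|.
T_syn = |68.16 · 8.95988e+07 / (68.16 − 8.95988e+07)| s ≈ 68.16 s = 1.136 minutes.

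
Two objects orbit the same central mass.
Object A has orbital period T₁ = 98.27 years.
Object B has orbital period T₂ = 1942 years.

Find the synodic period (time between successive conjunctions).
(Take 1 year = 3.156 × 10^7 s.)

Convert to SI: T₁ = 98.27 years = 3.1014e+09 s; T₂ = 1942 years = 6.12895e+10 s.
T_syn = |T₁ · T₂ / (T₁ − T₂)|.
T_syn = |3.1014e+09 · 6.12895e+10 / (3.1014e+09 − 6.12895e+10)| s ≈ 3.267e+09 s = 103.5 years.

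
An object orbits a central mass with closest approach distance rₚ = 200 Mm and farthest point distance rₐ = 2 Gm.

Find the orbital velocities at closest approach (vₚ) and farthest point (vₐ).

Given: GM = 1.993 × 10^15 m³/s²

Convert to SI: rₚ = 200 Mm = 2e+08 m; rₐ = 2 Gm = 2e+09 m.
Use the vis-viva equation v² = GM(2/r − 1/a) with a = (rₚ + rₐ)/2 = (2e+08 + 2e+09)/2 = 1.1e+09 m.
vₚ = √(GM · (2/rₚ − 1/a)) = √(1.993e+15 · (2/2e+08 − 1/1.1e+09)) m/s ≈ 4257 m/s = 4.257 km/s.
vₐ = √(GM · (2/rₐ − 1/a)) = √(1.993e+15 · (2/2e+09 − 1/1.1e+09)) m/s ≈ 425.7 m/s = 425.7 m/s.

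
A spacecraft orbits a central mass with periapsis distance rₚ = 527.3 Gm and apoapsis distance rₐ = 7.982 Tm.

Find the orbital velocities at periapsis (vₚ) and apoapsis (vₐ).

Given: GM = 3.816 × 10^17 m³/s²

Convert to SI: rₚ = 527.3 Gm = 5.273e+11 m; rₐ = 7.982 Tm = 7.982e+12 m.
Use the vis-viva equation v² = GM(2/r − 1/a) with a = (rₚ + rₐ)/2 = (5.273e+11 + 7.982e+12)/2 = 4.25465e+12 m.
vₚ = √(GM · (2/rₚ − 1/a)) = √(3.816e+17 · (2/5.273e+11 − 1/4.25465e+12)) m/s ≈ 1165 m/s = 1.165 km/s.
vₐ = √(GM · (2/rₐ − 1/a)) = √(3.816e+17 · (2/7.982e+12 − 1/4.25465e+12)) m/s ≈ 76.97 m/s = 76.97 m/s.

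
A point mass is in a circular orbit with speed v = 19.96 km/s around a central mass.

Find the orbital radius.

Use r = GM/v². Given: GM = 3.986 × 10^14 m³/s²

Convert to SI: v = 19.96 km/s = 19960 m/s.
For a circular orbit, v² = GM / r, so r = GM / v².
r = 3.986e+14 / (19960)² m ≈ 1e+06 m = 1 Mm.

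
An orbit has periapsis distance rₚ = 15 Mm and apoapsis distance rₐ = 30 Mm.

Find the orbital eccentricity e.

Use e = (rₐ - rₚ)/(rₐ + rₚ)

Convert to SI: rₚ = 15 Mm = 1.5e+07 m; rₐ = 30 Mm = 3e+07 m.
e = (rₐ − rₚ) / (rₐ + rₚ).
e = (3e+07 − 1.5e+07) / (3e+07 + 1.5e+07) = 1.5e+07 / 4.5e+07 ≈ 0.3333.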